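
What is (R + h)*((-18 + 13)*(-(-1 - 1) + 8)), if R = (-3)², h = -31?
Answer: 1100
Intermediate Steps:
R = 9
(R + h)*((-18 + 13)*(-(-1 - 1) + 8)) = (9 - 31)*((-18 + 13)*(-(-1 - 1) + 8)) = -(-110)*(-1*(-2) + 8) = -(-110)*(2 + 8) = -(-110)*10 = -22*(-50) = 1100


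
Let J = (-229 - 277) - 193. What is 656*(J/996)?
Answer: -38212/83 ≈ -460.39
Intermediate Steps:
J = -699 (J = -506 - 193 = -699)
656*(J/996) = 656*(-699/996) = 656*(-699*1/996) = 656*(-233/332) = -38212/83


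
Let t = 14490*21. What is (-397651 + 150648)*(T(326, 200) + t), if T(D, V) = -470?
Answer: -75044451460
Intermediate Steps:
t = 304290
(-397651 + 150648)*(T(326, 200) + t) = (-397651 + 150648)*(-470 + 304290) = -247003*303820 = -75044451460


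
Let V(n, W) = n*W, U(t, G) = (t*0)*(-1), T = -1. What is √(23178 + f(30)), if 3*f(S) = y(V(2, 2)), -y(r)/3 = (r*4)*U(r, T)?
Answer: √23178 ≈ 152.24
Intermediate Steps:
U(t, G) = 0 (U(t, G) = 0*(-1) = 0)
V(n, W) = W*n
y(r) = 0 (y(r) = -3*r*4*0 = -3*4*r*0 = -3*0 = 0)
f(S) = 0 (f(S) = (⅓)*0 = 0)
√(23178 + f(30)) = √(23178 + 0) = √23178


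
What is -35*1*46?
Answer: -1610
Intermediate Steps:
-35*1*46 = -35*46 = -1610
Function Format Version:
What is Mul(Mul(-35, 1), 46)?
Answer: -1610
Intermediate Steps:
Mul(Mul(-35, 1), 46) = Mul(-35, 46) = -1610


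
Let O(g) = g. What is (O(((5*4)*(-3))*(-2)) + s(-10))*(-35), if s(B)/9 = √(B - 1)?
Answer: -4200 - 315*I*√11 ≈ -4200.0 - 1044.7*I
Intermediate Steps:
s(B) = 9*√(-1 + B) (s(B) = 9*√(B - 1) = 9*√(-1 + B))
(O(((5*4)*(-3))*(-2)) + s(-10))*(-35) = (((5*4)*(-3))*(-2) + 9*√(-1 - 10))*(-35) = ((20*(-3))*(-2) + 9*√(-11))*(-35) = (-60*(-2) + 9*(I*√11))*(-35) = (120 + 9*I*√11)*(-35) = -4200 - 315*I*√11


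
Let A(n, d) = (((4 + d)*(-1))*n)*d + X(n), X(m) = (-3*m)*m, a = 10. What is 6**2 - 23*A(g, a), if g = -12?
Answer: -28668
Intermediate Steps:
X(m) = -3*m**2
A(n, d) = -3*n**2 + d*n*(-4 - d) (A(n, d) = (((4 + d)*(-1))*n)*d - 3*n**2 = ((-4 - d)*n)*d - 3*n**2 = (n*(-4 - d))*d - 3*n**2 = d*n*(-4 - d) - 3*n**2 = -3*n**2 + d*n*(-4 - d))
6**2 - 23*A(g, a) = 6**2 - (-276)*(-1*10**2 - 4*10 - 3*(-12)) = 36 - (-276)*(-1*100 - 40 + 36) = 36 - (-276)*(-100 - 40 + 36) = 36 - (-276)*(-104) = 36 - 23*1248 = 36 - 28704 = -28668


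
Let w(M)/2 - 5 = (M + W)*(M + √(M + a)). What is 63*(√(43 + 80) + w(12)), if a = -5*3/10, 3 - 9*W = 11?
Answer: 17430 + 63*√123 + 700*√42 ≈ 22665.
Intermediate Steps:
W = -8/9 (W = ⅓ - ⅑*11 = ⅓ - 11/9 = -8/9 ≈ -0.88889)
a = -3/2 (a = -15*⅒ = -3/2 ≈ -1.5000)
w(M) = 10 + 2*(-8/9 + M)*(M + √(-3/2 + M)) (w(M) = 10 + 2*((M - 8/9)*(M + √(M - 3/2))) = 10 + 2*((-8/9 + M)*(M + √(-3/2 + M))) = 10 + 2*(-8/9 + M)*(M + √(-3/2 + M)))
63*(√(43 + 80) + w(12)) = 63*(√(43 + 80) + (10 + 2*12² - 16/9*12 - 8*√(-6 + 4*12)/9 + 12*√(-6 + 4*12))) = 63*(√123 + (10 + 2*144 - 64/3 - 8*√(-6 + 48)/9 + 12*√(-6 + 48))) = 63*(√123 + (10 + 288 - 64/3 - 8*√42/9 + 12*√42)) = 63*(√123 + (830/3 + 100*√42/9)) = 63*(830/3 + √123 + 100*√42/9) = 17430 + 63*√123 + 700*√42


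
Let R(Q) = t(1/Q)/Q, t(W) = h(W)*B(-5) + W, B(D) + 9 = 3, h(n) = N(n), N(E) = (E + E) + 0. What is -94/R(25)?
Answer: 58750/11 ≈ 5340.9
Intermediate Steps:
N(E) = 2*E (N(E) = 2*E + 0 = 2*E)
h(n) = 2*n
B(D) = -6 (B(D) = -9 + 3 = -6)
t(W) = -11*W (t(W) = (2*W)*(-6) + W = -12*W + W = -11*W)
R(Q) = -11/Q² (R(Q) = (-11/Q)/Q = -11/Q²)
-94/R(25) = -94/((-11/25²)) = -94/((-11*1/625)) = -94/(-11/625) = -94*(-625/11) = 58750/11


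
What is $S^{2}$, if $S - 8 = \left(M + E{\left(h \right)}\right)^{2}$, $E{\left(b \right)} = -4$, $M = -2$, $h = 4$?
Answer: $1936$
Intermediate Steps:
$S = 44$ ($S = 8 + \left(-2 - 4\right)^{2} = 8 + \left(-6\right)^{2} = 8 + 36 = 44$)
$S^{2} = 44^{2} = 1936$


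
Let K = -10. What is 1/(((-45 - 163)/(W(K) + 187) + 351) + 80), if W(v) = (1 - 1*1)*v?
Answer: 187/80389 ≈ 0.0023262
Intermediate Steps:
W(v) = 0 (W(v) = (1 - 1)*v = 0*v = 0)
1/(((-45 - 163)/(W(K) + 187) + 351) + 80) = 1/(((-45 - 163)/(0 + 187) + 351) + 80) = 1/((-208/187 + 351) + 80) = 1/(65429/187 + 80) = 1/(80389/187) = 187/80389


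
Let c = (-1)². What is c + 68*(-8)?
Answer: -543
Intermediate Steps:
c = 1
c + 68*(-8) = 1 + 68*(-8) = 1 - 544 = -543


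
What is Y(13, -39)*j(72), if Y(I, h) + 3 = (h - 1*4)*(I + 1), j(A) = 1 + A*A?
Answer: -3136925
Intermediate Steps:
j(A) = 1 + A²
Y(I, h) = -3 + (1 + I)*(-4 + h) (Y(I, h) = -3 + (h - 1*4)*(I + 1) = -3 + (h - 4)*(1 + I) = -3 + (-4 + h)*(1 + I) = -3 + (1 + I)*(-4 + h))
Y(13, -39)*j(72) = (-7 - 39 - 4*13 + 13*(-39))*(1 + 72²) = (-7 - 39 - 52 - 507)*(1 + 5184) = -605*5185 = -3136925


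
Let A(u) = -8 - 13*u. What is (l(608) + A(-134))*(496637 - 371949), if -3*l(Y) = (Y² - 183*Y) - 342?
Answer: -31528108928/3 ≈ -1.0509e+10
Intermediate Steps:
l(Y) = 114 + 61*Y - Y²/3 (l(Y) = -((Y² - 183*Y) - 342)/3 = -(-342 + Y² - 183*Y)/3 = 114 + 61*Y - Y²/3)
(l(608) + A(-134))*(496637 - 371949) = ((114 + 61*608 - ⅓*608²) + (-8 - 13*(-134)))*(496637 - 371949) = ((114 + 37088 - ⅓*369664) + (-8 + 1742))*124688 = ((114 + 37088 - 369664/3) + 1734)*124688 = (-258058/3 + 1734)*124688 = -252856/3*124688 = -31528108928/3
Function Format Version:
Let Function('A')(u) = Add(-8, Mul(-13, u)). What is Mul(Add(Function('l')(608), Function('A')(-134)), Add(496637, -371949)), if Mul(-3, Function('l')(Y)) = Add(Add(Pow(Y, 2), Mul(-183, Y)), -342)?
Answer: Rational(-31528108928, 3) ≈ -1.0509e+10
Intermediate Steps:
Function('l')(Y) = Add(114, Mul(61, Y), Mul(Rational(-1, 3), Pow(Y, 2))) (Function('l')(Y) = Mul(Rational(-1, 3), Add(Add(Pow(Y, 2), Mul(-183, Y)), -342)) = Mul(Rational(-1, 3), Add(-342, Pow(Y, 2), Mul(-183, Y))) = Add(114, Mul(61, Y), Mul(Rational(-1, 3), Pow(Y, 2))))
Mul(Add(Function('l')(608), Function('A')(-134)), Add(496637, -371949)) = Mul(Add(Add(114, Mul(61, 608), Mul(Rational(-1, 3), Pow(608, 2))), Add(-8, Mul(-13, -134))), Add(496637, -371949)) = Mul(Add(Add(114, 37088, Mul(Rational(-1, 3), 369664)), Add(-8, 1742)), 124688) = Mul(Add(Add(114, 37088, Rational(-369664, 3)), 1734), 124688) = Mul(Add(Rational(-258058, 3), 1734), 124688) = Mul(Rational(-252856, 3), 124688) = Rational(-31528108928, 3)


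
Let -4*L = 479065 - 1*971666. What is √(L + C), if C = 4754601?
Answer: 59*√5605/2 ≈ 2208.6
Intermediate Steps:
L = 492601/4 (L = -(479065 - 1*971666)/4 = -(479065 - 971666)/4 = -¼*(-492601) = 492601/4 ≈ 1.2315e+5)
√(L + C) = √(492601/4 + 4754601) = √(19511005/4) = 59*√5605/2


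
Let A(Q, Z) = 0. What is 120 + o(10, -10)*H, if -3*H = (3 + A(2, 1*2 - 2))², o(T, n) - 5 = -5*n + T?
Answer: -75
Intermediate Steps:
o(T, n) = 5 + T - 5*n (o(T, n) = 5 + (-5*n + T) = 5 + (T - 5*n) = 5 + T - 5*n)
H = -3 (H = -(3 + 0)²/3 = -⅓*3² = -⅓*9 = -3)
120 + o(10, -10)*H = 120 + (5 + 10 - 5*(-10))*(-3) = 120 + (5 + 10 + 50)*(-3) = 120 + 65*(-3) = 120 - 195 = -75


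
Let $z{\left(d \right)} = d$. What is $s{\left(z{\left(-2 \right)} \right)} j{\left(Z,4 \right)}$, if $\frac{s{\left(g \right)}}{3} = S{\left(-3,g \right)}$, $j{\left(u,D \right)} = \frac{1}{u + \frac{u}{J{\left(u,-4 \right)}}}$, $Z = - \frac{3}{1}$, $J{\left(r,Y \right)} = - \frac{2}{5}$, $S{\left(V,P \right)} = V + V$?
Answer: $-4$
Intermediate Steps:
$S{\left(V,P \right)} = 2 V$
$J{\left(r,Y \right)} = - \frac{2}{5}$ ($J{\left(r,Y \right)} = \left(-2\right) \frac{1}{5} = - \frac{2}{5}$)
$Z = -3$ ($Z = \left(-3\right) 1 = -3$)
$j{\left(u,D \right)} = - \frac{2}{3 u}$ ($j{\left(u,D \right)} = \frac{1}{u + \frac{u}{- \frac{2}{5}}} = \frac{1}{u + u \left(- \frac{5}{2}\right)} = \frac{1}{u - \frac{5 u}{2}} = \frac{1}{\left(- \frac{3}{2}\right) u} = - \frac{2}{3 u}$)
$s{\left(g \right)} = -18$ ($s{\left(g \right)} = 3 \cdot 2 \left(-3\right) = 3 \left(-6\right) = -18$)
$s{\left(z{\left(-2 \right)} \right)} j{\left(Z,4 \right)} = - 18 \left(- \frac{2}{3 \left(-3\right)}\right) = - 18 \left(\left(- \frac{2}{3}\right) \left(- \frac{1}{3}\right)\right) = \left(-18\right) \frac{2}{9} = -4$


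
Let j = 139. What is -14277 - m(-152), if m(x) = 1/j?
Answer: -1984504/139 ≈ -14277.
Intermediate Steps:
m(x) = 1/139
-14277 - m(-152) = -14277 - 1*1/139 = -14277 - 1/139 = -1984504/139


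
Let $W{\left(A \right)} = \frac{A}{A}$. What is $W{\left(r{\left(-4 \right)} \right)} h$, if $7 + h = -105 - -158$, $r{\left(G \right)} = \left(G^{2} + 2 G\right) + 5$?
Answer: $46$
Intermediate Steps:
$r{\left(G \right)} = 5 + G^{2} + 2 G$
$W{\left(A \right)} = 1$
$h = 46$ ($h = -7 - -53 = -7 + \left(-105 + 158\right) = -7 + 53 = 46$)
$W{\left(r{\left(-4 \right)} \right)} h = 1 \cdot 46 = 46$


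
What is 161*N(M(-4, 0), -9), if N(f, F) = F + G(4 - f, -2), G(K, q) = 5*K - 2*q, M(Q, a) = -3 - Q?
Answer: 1610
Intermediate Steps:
G(K, q) = -2*q + 5*K
N(f, F) = 24 + F - 5*f (N(f, F) = F + (-2*(-2) + 5*(4 - f)) = F + (4 + (20 - 5*f)) = F + (24 - 5*f) = 24 + F - 5*f)
161*N(M(-4, 0), -9) = 161*(24 - 9 - 5*(-3 - 1*(-4))) = 161*(24 - 9 - 5*(-3 + 4)) = 161*(24 - 9 - 5*1) = 161*(24 - 9 - 5) = 161*10 = 1610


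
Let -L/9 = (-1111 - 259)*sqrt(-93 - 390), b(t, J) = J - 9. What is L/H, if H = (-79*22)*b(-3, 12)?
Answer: -2055*I*sqrt(483)/869 ≈ -51.972*I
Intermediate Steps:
b(t, J) = -9 + J
L = 12330*I*sqrt(483) (L = -9*(-1111 - 259)*sqrt(-93 - 390) = -(-12330)*sqrt(-483) = -(-12330)*I*sqrt(483) = 12330*I*sqrt(483) ≈ 2.7098e+5*I)
H = -5214 (H = (-79*22)*(-9 + 12) = -1738*3 = -5214)
L/H = (12330*I*sqrt(483))/(-5214) = (12330*I*sqrt(483))*(-1/5214) = -2055*I*sqrt(483)/869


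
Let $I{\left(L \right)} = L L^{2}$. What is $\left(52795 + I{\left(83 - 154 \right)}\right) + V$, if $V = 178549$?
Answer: $-126567$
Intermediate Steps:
$I{\left(L \right)} = L^{3}$
$\left(52795 + I{\left(83 - 154 \right)}\right) + V = \left(52795 + \left(83 - 154\right)^{3}\right) + 178549 = \left(52795 + \left(-71\right)^{3}\right) + 178549 = \left(52795 - 357911\right) + 178549 = -305116 + 178549 = -126567$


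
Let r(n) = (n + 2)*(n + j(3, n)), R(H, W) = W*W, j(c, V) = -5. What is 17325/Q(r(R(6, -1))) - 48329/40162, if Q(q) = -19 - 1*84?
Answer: -700784537/4136686 ≈ -169.41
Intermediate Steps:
R(H, W) = W²
r(n) = (-5 + n)*(2 + n) (r(n) = (n + 2)*(n - 5) = (2 + n)*(-5 + n) = (-5 + n)*(2 + n))
Q(q) = -103 (Q(q) = -19 - 84 = -103)
17325/Q(r(R(6, -1))) - 48329/40162 = 17325/(-103) - 48329/40162 = 17325*(-1/103) - 48329*1/40162 = -17325/103 - 48329/40162 = -700784537/4136686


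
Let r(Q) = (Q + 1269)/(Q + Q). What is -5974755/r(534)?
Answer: -2127012780/601 ≈ -3.5391e+6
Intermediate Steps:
r(Q) = (1269 + Q)/(2*Q) (r(Q) = (1269 + Q)/((2*Q)) = (1269 + Q)*(1/(2*Q)) = (1269 + Q)/(2*Q))
-5974755/r(534) = -5974755*1068/(1269 + 534) = -5974755/((1/2)*(1/534)*1803) = -5974755/601/356 = -5974755*356/601 = -2127012780/601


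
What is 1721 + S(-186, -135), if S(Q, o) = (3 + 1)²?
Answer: 1737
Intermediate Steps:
S(Q, o) = 16 (S(Q, o) = 4² = 16)
1721 + S(-186, -135) = 1721 + 16 = 1737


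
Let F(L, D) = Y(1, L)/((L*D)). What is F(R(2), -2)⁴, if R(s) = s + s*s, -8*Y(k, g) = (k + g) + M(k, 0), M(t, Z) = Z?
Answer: 2401/84934656 ≈ 2.8269e-5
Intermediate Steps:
Y(k, g) = -g/8 - k/8 (Y(k, g) = -((k + g) + 0)/8 = -((g + k) + 0)/8 = -(g + k)/8 = -g/8 - k/8)
R(s) = s + s²
F(L, D) = (-⅛ - L/8)/(D*L) (F(L, D) = (-L/8 - ⅛*1)/((L*D)) = (-L/8 - ⅛)/((D*L)) = (-⅛ - L/8)*(1/(D*L)) = (-⅛ - L/8)/(D*L))
F(R(2), -2)⁴ = ((⅛)*(-1 - 2*(1 + 2))/(-2*(2*(1 + 2))))⁴ = ((⅛)*(-½)*(-1 - 2*3)/(2*3))⁴ = ((⅛)*(-½)*(-1 - 1*6)/6)⁴ = ((⅛)*(-½)*(⅙)*(-1 - 6))⁴ = ((⅛)*(-½)*(⅙)*(-7))⁴ = (7/96)⁴ = 2401/84934656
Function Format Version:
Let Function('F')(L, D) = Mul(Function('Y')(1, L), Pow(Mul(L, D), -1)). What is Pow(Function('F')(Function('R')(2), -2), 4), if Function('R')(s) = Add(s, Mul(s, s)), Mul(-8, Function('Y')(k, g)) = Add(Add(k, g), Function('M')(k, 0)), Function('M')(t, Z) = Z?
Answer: Rational(2401, 84934656) ≈ 2.8269e-5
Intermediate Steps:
Function('Y')(k, g) = Add(Mul(Rational(-1, 8), g), Mul(Rational(-1, 8), k)) (Function('Y')(k, g) = Mul(Rational(-1, 8), Add(Add(k, g), 0)) = Mul(Rational(-1, 8), Add(Add(g, k), 0)) = Mul(Rational(-1, 8), Add(g, k)) = Add(Mul(Rational(-1, 8), g), Mul(Rational(-1, 8), k)))
Function('R')(s) = Add(s, Pow(s, 2))
Function('F')(L, D) = Mul(Pow(D, -1), Pow(L, -1), Add(Rational(-1, 8), Mul(Rational(-1, 8), L))) (Function('F')(L, D) = Mul(Add(Mul(Rational(-1, 8), L), Mul(Rational(-1, 8), 1)), Pow(Mul(L, D), -1)) = Mul(Add(Mul(Rational(-1, 8), L), Rational(-1, 8)), Pow(Mul(D, L), -1)) = Mul(Add(Rational(-1, 8), Mul(Rational(-1, 8), L)), Mul(Pow(D, -1), Pow(L, -1))) = Mul(Pow(D, -1), Pow(L, -1), Add(Rational(-1, 8), Mul(Rational(-1, 8), L))))
Pow(Function('F')(Function('R')(2), -2), 4) = Pow(Mul(Rational(1, 8), Pow(-2, -1), Pow(Mul(2, Add(1, 2)), -1), Add(-1, Mul(-1, Mul(2, Add(1, 2))))), 4) = Pow(Mul(Rational(1, 8), Rational(-1, 2), Pow(Mul(2, 3), -1), Add(-1, Mul(-1, Mul(2, 3)))), 4) = Pow(Mul(Rational(1, 8), Rational(-1, 2), Pow(6, -1), Add(-1, Mul(-1, 6))), 4) = Pow(Mul(Rational(1, 8), Rational(-1, 2), Rational(1, 6), Add(-1, -6)), 4) = Pow(Mul(Rational(1, 8), Rational(-1, 2), Rational(1, 6), -7), 4) = Pow(Rational(7, 96), 4) = Rational(2401, 84934656)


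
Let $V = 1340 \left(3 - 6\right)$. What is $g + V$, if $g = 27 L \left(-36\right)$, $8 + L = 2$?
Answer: $1812$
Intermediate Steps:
$L = -6$ ($L = -8 + 2 = -6$)
$g = 5832$ ($g = 27 \left(-6\right) \left(-36\right) = \left(-162\right) \left(-36\right) = 5832$)
$V = -4020$ ($V = 1340 \left(-3\right) = -4020$)
$g + V = 5832 - 4020 = 1812$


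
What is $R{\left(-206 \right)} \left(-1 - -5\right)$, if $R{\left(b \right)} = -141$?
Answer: $-564$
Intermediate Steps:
$R{\left(-206 \right)} \left(-1 - -5\right) = - 141 \left(-1 - -5\right) = - 141 \left(-1 + 5\right) = \left(-141\right) 4 = -564$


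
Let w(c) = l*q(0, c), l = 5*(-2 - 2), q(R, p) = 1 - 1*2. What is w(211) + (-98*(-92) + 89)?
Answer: 9125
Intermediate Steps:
q(R, p) = -1 (q(R, p) = 1 - 2 = -1)
l = -20 (l = 5*(-4) = -20)
w(c) = 20 (w(c) = -20*(-1) = 20)
w(211) + (-98*(-92) + 89) = 20 + (-98*(-92) + 89) = 20 + (9016 + 89) = 20 + 9105 = 9125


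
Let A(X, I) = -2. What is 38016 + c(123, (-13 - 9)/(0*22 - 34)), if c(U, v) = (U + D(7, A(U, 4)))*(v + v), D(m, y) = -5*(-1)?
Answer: 649088/17 ≈ 38182.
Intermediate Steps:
D(m, y) = 5
c(U, v) = 2*v*(5 + U) (c(U, v) = (U + 5)*(v + v) = (5 + U)*(2*v) = 2*v*(5 + U))
38016 + c(123, (-13 - 9)/(0*22 - 34)) = 38016 + 2*((-13 - 9)/(0*22 - 34))*(5 + 123) = 38016 + 2*(-22/(0 - 34))*128 = 38016 + 2*(-22/(-34))*128 = 38016 + 2*(-22*(-1/34))*128 = 38016 + 2*(11/17)*128 = 38016 + 2816/17 = 649088/17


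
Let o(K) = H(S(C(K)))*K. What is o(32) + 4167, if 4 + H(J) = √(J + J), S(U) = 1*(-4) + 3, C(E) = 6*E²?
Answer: 4039 + 32*I*√2 ≈ 4039.0 + 45.255*I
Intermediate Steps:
S(U) = -1 (S(U) = -4 + 3 = -1)
H(J) = -4 + √2*√J (H(J) = -4 + √(J + J) = -4 + √(2*J) = -4 + √2*√J)
o(K) = K*(-4 + I*√2) (o(K) = (-4 + √2*√(-1))*K = (-4 + √2*I)*K = (-4 + I*√2)*K = K*(-4 + I*√2))
o(32) + 4167 = 32*(-4 + I*√2) + 4167 = (-128 + 32*I*√2) + 4167 = 4039 + 32*I*√2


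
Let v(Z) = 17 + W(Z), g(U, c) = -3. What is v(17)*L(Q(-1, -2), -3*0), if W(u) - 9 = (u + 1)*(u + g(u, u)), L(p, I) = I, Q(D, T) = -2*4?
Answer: 0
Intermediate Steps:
Q(D, T) = -8
W(u) = 9 + (1 + u)*(-3 + u) (W(u) = 9 + (u + 1)*(u - 3) = 9 + (1 + u)*(-3 + u))
v(Z) = 23 + Z² - 2*Z (v(Z) = 17 + (6 + Z² - 2*Z) = 23 + Z² - 2*Z)
v(17)*L(Q(-1, -2), -3*0) = (23 + 17² - 2*17)*(-3*0) = (23 + 289 - 34)*0 = 278*0 = 0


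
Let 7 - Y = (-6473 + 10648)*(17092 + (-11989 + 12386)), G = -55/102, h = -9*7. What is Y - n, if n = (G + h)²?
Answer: -759706376833/10404 ≈ -7.3021e+7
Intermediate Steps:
h = -63
G = -55/102 (G = -55*1/102 = -55/102 ≈ -0.53922)
Y = -73016568 (Y = 7 - (-6473 + 10648)*(17092 + (-11989 + 12386)) = 7 - 4175*(17092 + 397) = 7 - 4175*17489 = 7 - 1*73016575 = 7 - 73016575 = -73016568)
n = 42003361/10404 (n = (-55/102 - 63)² = (-6481/102)² = 42003361/10404 ≈ 4037.2)
Y - n = -73016568 - 1*42003361/10404 = -73016568 - 42003361/10404 = -759706376833/10404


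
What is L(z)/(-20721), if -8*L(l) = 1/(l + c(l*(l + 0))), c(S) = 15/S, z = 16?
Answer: 32/85184031 ≈ 3.7566e-7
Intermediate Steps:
L(l) = -1/(8*(l + 15/l**2)) (L(l) = -1/(8*(l + 15/((l*(l + 0))))) = -1/(8*(l + 15/((l*l)))) = -1/(8*(l + 15/(l**2))) = -1/(8*(l + 15/l**2)))
L(z)/(-20721) = -1*16**2/(120 + 8*16**3)/(-20721) = -1*256/(120 + 8*4096)*(-1/20721) = -1*256/(120 + 32768)*(-1/20721) = -1*256/32888*(-1/20721) = -1*256*1/32888*(-1/20721) = -32/4111*(-1/20721) = 32/85184031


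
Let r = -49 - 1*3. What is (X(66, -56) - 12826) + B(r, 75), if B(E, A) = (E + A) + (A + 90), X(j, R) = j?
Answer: -12572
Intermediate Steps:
r = -52 (r = -49 - 3 = -52)
B(E, A) = 90 + E + 2*A (B(E, A) = (A + E) + (90 + A) = 90 + E + 2*A)
(X(66, -56) - 12826) + B(r, 75) = (66 - 12826) + (90 - 52 + 2*75) = -12760 + (90 - 52 + 150) = -12760 + 188 = -12572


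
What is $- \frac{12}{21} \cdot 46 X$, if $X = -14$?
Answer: $368$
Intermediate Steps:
$- \frac{12}{21} \cdot 46 X = - \frac{12}{21} \cdot 46 \left(-14\right) = \left(-12\right) \frac{1}{21} \cdot 46 \left(-14\right) = \left(- \frac{4}{7}\right) 46 \left(-14\right) = \left(- \frac{184}{7}\right) \left(-14\right) = 368$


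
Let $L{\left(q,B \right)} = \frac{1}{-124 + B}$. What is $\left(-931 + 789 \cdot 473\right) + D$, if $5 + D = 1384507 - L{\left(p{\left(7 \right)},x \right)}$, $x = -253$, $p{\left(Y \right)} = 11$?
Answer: $\frac{662301537}{377} \approx 1.7568 \cdot 10^{6}$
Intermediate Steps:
$D = \frac{521957255}{377}$ ($D = -5 + \left(1384507 - \frac{1}{-124 - 253}\right) = -5 + \left(1384507 - \frac{1}{-377}\right) = -5 + \left(1384507 - - \frac{1}{377}\right) = -5 + \left(1384507 + \frac{1}{377}\right) = -5 + \frac{521959140}{377} = \frac{521957255}{377} \approx 1.3845 \cdot 10^{6}$)
$\left(-931 + 789 \cdot 473\right) + D = \left(-931 + 789 \cdot 473\right) + \frac{521957255}{377} = \left(-931 + 373197\right) + \frac{521957255}{377} = 372266 + \frac{521957255}{377} = \frac{662301537}{377}$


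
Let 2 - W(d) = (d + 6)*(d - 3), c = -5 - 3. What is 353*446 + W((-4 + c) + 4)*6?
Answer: 157318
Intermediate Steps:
c = -8
W(d) = 2 - (-3 + d)*(6 + d) (W(d) = 2 - (d + 6)*(d - 3) = 2 - (6 + d)*(-3 + d) = 2 - (-3 + d)*(6 + d))
353*446 + W((-4 + c) + 4)*6 = 353*446 + (20 - ((-4 - 8) + 4)² - 3*((-4 - 8) + 4))*6 = 157438 + (20 - (-12 + 4)² - 3*(-12 + 4))*6 = 157438 + (20 - 1*(-8)² - 3*(-8))*6 = 157438 + (20 - 1*64 + 24)*6 = 157438 + (20 - 64 + 24)*6 = 157438 - 20*6 = 157438 - 120 = 157318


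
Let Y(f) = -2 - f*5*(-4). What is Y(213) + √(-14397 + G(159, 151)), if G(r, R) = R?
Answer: 4258 + I*√14246 ≈ 4258.0 + 119.36*I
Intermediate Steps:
Y(f) = -2 + 20*f (Y(f) = -2 - 5*f*(-4) = -2 - (-20)*f = -2 + 20*f)
Y(213) + √(-14397 + G(159, 151)) = (-2 + 20*213) + √(-14397 + 151) = (-2 + 4260) + √(-14246) = 4258 + I*√14246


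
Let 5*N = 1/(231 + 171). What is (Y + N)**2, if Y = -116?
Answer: 54363119281/4040100 ≈ 13456.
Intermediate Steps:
N = 1/2010 (N = 1/(5*(231 + 171)) = (1/5)/402 = (1/5)*(1/402) = 1/2010 ≈ 0.00049751)
(Y + N)**2 = (-116 + 1/2010)**2 = (-233159/2010)**2 = 54363119281/4040100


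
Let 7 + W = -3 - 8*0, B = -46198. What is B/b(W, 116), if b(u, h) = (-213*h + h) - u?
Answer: 23099/12291 ≈ 1.8793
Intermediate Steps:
W = -10 (W = -7 + (-3 - 8*0) = -7 + (-3 + 0) = -7 - 3 = -10)
b(u, h) = -u - 212*h (b(u, h) = -212*h - u = -u - 212*h)
B/b(W, 116) = -46198/(-1*(-10) - 212*116) = -46198/(10 - 24592) = -46198/(-24582) = -46198*(-1/24582) = 23099/12291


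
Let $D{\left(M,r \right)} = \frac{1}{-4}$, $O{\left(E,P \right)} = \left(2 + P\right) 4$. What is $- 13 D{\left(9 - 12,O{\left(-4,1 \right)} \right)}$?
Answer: $\frac{13}{4} \approx 3.25$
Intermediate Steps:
$O{\left(E,P \right)} = 8 + 4 P$
$D{\left(M,r \right)} = - \frac{1}{4}$
$- 13 D{\left(9 - 12,O{\left(-4,1 \right)} \right)} = \left(-13\right) \left(- \frac{1}{4}\right) = \frac{13}{4}$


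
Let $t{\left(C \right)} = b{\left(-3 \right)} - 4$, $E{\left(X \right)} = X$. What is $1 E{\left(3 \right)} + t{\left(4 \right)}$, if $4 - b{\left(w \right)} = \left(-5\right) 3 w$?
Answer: $-42$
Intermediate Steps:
$b{\left(w \right)} = 4 + 15 w$ ($b{\left(w \right)} = 4 - \left(-5\right) 3 w = 4 - - 15 w = 4 + 15 w$)
$t{\left(C \right)} = -45$ ($t{\left(C \right)} = \left(4 + 15 \left(-3\right)\right) - 4 = \left(4 - 45\right) - 4 = -41 - 4 = -45$)
$1 E{\left(3 \right)} + t{\left(4 \right)} = 1 \cdot 3 - 45 = 3 - 45 = -42$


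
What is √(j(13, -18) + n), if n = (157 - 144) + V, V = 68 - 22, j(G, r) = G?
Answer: 6*√2 ≈ 8.4853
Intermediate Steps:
V = 46
n = 59 (n = (157 - 144) + 46 = 13 + 46 = 59)
√(j(13, -18) + n) = √(13 + 59) = √72 = 6*√2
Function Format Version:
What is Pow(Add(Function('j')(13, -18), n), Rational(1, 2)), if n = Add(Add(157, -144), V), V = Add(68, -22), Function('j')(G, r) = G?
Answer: Mul(6, Pow(2, Rational(1, 2))) ≈ 8.4853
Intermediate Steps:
V = 46
n = 59 (n = Add(Add(157, -144), 46) = Add(13, 46) = 59)
Pow(Add(Function('j')(13, -18), n), Rational(1, 2)) = Pow(Add(13, 59), Rational(1, 2)) = Pow(72, Rational(1, 2)) = Mul(6, Pow(2, Rational(1, 2)))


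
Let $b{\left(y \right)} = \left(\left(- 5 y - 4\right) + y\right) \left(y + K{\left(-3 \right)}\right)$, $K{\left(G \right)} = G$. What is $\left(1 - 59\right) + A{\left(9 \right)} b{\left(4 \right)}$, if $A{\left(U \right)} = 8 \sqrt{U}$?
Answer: $-538$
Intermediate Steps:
$b{\left(y \right)} = \left(-4 - 4 y\right) \left(-3 + y\right)$ ($b{\left(y \right)} = \left(\left(- 5 y - 4\right) + y\right) \left(y - 3\right) = \left(\left(-4 - 5 y\right) + y\right) \left(-3 + y\right) = \left(-4 - 4 y\right) \left(-3 + y\right)$)
$\left(1 - 59\right) + A{\left(9 \right)} b{\left(4 \right)} = \left(1 - 59\right) + 8 \sqrt{9} \left(12 - 4 \cdot 4^{2} + 8 \cdot 4\right) = -58 + 8 \cdot 3 \left(12 - 64 + 32\right) = -58 + 24 \left(12 - 64 + 32\right) = -58 + 24 \left(-20\right) = -58 - 480 = -538$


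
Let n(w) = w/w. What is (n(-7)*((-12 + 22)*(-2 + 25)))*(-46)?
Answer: -10580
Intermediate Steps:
n(w) = 1
(n(-7)*((-12 + 22)*(-2 + 25)))*(-46) = (1*((-12 + 22)*(-2 + 25)))*(-46) = (1*(10*23))*(-46) = (1*230)*(-46) = 230*(-46) = -10580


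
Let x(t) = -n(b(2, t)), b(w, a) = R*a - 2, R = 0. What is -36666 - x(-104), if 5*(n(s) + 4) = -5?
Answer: -36671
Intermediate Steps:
b(w, a) = -2 (b(w, a) = 0*a - 2 = 0 - 2 = -2)
n(s) = -5 (n(s) = -4 + (⅕)*(-5) = -4 - 1 = -5)
x(t) = 5 (x(t) = -1*(-5) = 5)
-36666 - x(-104) = -36666 - 1*5 = -36666 - 5 = -36671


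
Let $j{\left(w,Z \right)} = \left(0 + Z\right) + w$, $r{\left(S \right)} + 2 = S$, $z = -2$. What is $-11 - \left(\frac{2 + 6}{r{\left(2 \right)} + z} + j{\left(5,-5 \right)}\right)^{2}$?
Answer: $-27$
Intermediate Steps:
$r{\left(S \right)} = -2 + S$
$j{\left(w,Z \right)} = Z + w$
$-11 - \left(\frac{2 + 6}{r{\left(2 \right)} + z} + j{\left(5,-5 \right)}\right)^{2} = -11 - \left(\frac{2 + 6}{\left(-2 + 2\right) - 2} + \left(-5 + 5\right)\right)^{2} = -11 - \left(\frac{8}{0 - 2} + 0\right)^{2} = -11 - \left(\frac{8}{-2} + 0\right)^{2} = -11 - \left(8 \left(- \frac{1}{2}\right) + 0\right)^{2} = -11 - \left(-4 + 0\right)^{2} = -11 - \left(-4\right)^{2} = -11 - 16 = -27$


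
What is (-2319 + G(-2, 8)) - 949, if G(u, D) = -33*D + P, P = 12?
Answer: -3520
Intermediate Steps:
G(u, D) = 12 - 33*D (G(u, D) = -33*D + 12 = 12 - 33*D)
(-2319 + G(-2, 8)) - 949 = (-2319 + (12 - 33*8)) - 949 = (-2319 + (12 - 264)) - 949 = (-2319 - 252) - 949 = -2571 - 949 = -3520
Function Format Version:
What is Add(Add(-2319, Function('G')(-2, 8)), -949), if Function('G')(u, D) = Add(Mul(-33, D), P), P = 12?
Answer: -3520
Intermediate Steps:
Function('G')(u, D) = Add(12, Mul(-33, D)) (Function('G')(u, D) = Add(Mul(-33, D), 12) = Add(12, Mul(-33, D)))
Add(Add(-2319, Function('G')(-2, 8)), -949) = Add(Add(-2319, Add(12, Mul(-33, 8))), -949) = Add(Add(-2319, Add(12, -264)), -949) = Add(Add(-2319, -252), -949) = Add(-2571, -949) = -3520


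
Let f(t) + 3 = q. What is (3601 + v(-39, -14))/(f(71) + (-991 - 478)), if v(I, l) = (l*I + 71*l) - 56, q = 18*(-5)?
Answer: -3097/1562 ≈ -1.9827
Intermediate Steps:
q = -90
f(t) = -93 (f(t) = -3 - 90 = -93)
v(I, l) = -56 + 71*l + I*l (v(I, l) = (I*l + 71*l) - 56 = (71*l + I*l) - 56 = -56 + 71*l + I*l)
(3601 + v(-39, -14))/(f(71) + (-991 - 478)) = (3601 + (-56 + 71*(-14) - 39*(-14)))/(-93 + (-991 - 478)) = (3601 + (-56 - 994 + 546))/(-93 - 1469) = (3601 - 504)/(-1562) = 3097*(-1/1562) = -3097/1562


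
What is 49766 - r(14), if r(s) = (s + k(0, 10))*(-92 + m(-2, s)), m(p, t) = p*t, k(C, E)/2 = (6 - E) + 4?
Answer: 51446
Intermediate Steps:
k(C, E) = 20 - 2*E (k(C, E) = 2*((6 - E) + 4) = 2*(10 - E) = 20 - 2*E)
r(s) = s*(-92 - 2*s) (r(s) = (s + (20 - 2*10))*(-92 - 2*s) = (s + (20 - 20))*(-92 - 2*s) = (s + 0)*(-92 - 2*s) = s*(-92 - 2*s))
49766 - r(14) = 49766 - 2*14*(-46 - 1*14) = 49766 - 2*14*(-46 - 14) = 49766 - 2*14*(-60) = 49766 - 1*(-1680) = 49766 + 1680 = 51446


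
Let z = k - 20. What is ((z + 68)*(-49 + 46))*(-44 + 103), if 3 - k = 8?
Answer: -7611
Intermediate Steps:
k = -5 (k = 3 - 1*8 = 3 - 8 = -5)
z = -25 (z = -5 - 20 = -25)
((z + 68)*(-49 + 46))*(-44 + 103) = ((-25 + 68)*(-49 + 46))*(-44 + 103) = (43*(-3))*59 = -129*59 = -7611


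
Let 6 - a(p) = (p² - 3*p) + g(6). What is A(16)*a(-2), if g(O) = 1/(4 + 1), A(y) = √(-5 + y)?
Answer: -21*√11/5 ≈ -13.930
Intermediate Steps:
g(O) = ⅕ (g(O) = 1/5 = ⅕)
a(p) = 29/5 - p² + 3*p (a(p) = 6 - ((p² - 3*p) + ⅕) = 6 - (⅕ + p² - 3*p) = 6 + (-⅕ - p² + 3*p) = 29/5 - p² + 3*p)
A(16)*a(-2) = √(-5 + 16)*(29/5 - 1*(-2)² + 3*(-2)) = √11*(29/5 - 1*4 - 6) = √11*(29/5 - 4 - 6) = √11*(-21/5) = -21*√11/5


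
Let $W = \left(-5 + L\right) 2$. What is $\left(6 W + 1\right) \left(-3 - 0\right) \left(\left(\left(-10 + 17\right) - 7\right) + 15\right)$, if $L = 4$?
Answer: $495$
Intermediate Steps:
$W = -2$ ($W = \left(-5 + 4\right) 2 = \left(-1\right) 2 = -2$)
$\left(6 W + 1\right) \left(-3 - 0\right) \left(\left(\left(-10 + 17\right) - 7\right) + 15\right) = \left(6 \left(-2\right) + 1\right) \left(-3 - 0\right) \left(\left(\left(-10 + 17\right) - 7\right) + 15\right) = \left(-12 + 1\right) \left(-3 + 0\right) \left(\left(7 - 7\right) + 15\right) = \left(-11\right) \left(-3\right) \left(0 + 15\right) = 33 \cdot 15 = 495$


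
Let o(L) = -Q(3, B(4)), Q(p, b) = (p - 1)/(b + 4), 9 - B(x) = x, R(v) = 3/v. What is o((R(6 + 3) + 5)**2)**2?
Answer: 4/81 ≈ 0.049383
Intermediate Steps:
B(x) = 9 - x
Q(p, b) = (-1 + p)/(4 + b)
o(L) = -2/9 (o(L) = -(-1 + 3)/(4 + (9 - 1*4)) = -2/(4 + (9 - 4)) = -2/(4 + 5) = -2/9)
o((R(6 + 3) + 5)**2)**2 = (-2/9)**2 = 4/81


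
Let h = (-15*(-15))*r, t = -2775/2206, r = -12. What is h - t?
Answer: -5953425/2206 ≈ -2698.7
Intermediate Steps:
t = -2775/2206 (t = -2775*1/2206 = -2775/2206 ≈ -1.2579)
h = -2700 (h = -15*(-15)*(-12) = 225*(-12) = -2700)
h - t = -2700 - 1*(-2775/2206) = -2700 + 2775/2206 = -5953425/2206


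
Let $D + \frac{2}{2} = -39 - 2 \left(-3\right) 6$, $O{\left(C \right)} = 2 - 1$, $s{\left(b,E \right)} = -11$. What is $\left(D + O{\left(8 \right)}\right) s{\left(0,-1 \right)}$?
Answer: $33$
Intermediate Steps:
$O{\left(C \right)} = 1$ ($O{\left(C \right)} = 2 - 1 = 1$)
$D = -4$ ($D = -1 - \left(39 + 2 \left(-3\right) 6\right) = -1 - \left(39 - 36\right) = -1 - 3 = -4$)
$\left(D + O{\left(8 \right)}\right) s{\left(0,-1 \right)} = \left(-4 + 1\right) \left(-11\right) = \left(-3\right) \left(-11\right) = 33$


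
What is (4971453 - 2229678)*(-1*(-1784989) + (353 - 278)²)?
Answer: 4909460699850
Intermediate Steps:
(4971453 - 2229678)*(-1*(-1784989) + (353 - 278)²) = 2741775*(1784989 + 75²) = 2741775*(1784989 + 5625) = 2741775*1790614 = 4909460699850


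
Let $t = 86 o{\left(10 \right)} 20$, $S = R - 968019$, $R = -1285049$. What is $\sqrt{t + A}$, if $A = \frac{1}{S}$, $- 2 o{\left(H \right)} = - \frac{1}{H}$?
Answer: $\frac{\sqrt{109140780808149}}{1126534} \approx 9.2736$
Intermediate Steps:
$o{\left(H \right)} = \frac{1}{2 H}$ ($o{\left(H \right)} = - \frac{\left(-1\right) \frac{1}{H}}{2} = \frac{1}{2 H}$)
$S = -2253068$ ($S = -1285049 - 968019 = -2253068$)
$A = - \frac{1}{2253068}$ ($A = \frac{1}{-2253068} = - \frac{1}{2253068} \approx -4.4384 \cdot 10^{-7}$)
$t = 86$ ($t = 86 \frac{1}{2 \cdot 10} \cdot 20 = 86 \cdot \frac{1}{2} \cdot \frac{1}{10} \cdot 20 = 86 \cdot \frac{1}{20} \cdot 20 = \frac{43}{10} \cdot 20 = 86$)
$\sqrt{t + A} = \sqrt{86 - \frac{1}{2253068}} = \sqrt{\frac{193763847}{2253068}} = \frac{\sqrt{109140780808149}}{1126534}$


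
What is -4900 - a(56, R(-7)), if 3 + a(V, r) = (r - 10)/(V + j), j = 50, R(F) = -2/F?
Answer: -1816753/371 ≈ -4896.9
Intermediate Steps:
a(V, r) = -3 + (-10 + r)/(50 + V) (a(V, r) = -3 + (r - 10)/(V + 50) = -3 + (-10 + r)/(50 + V))
-4900 - a(56, R(-7)) = -4900 - (-160 - 2/(-7) - 3*56)/(50 + 56) = -4900 - (-160 - 2*(-⅐) - 168)/106 = -4900 - (-160 + 2/7 - 168)/106 = -4900 - (-2294)/(106*7) = -4900 - 1*(-1147/371) = -4900 + 1147/371 = -1816753/371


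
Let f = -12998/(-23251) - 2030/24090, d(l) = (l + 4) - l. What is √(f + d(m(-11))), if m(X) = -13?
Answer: √14038698638527035/56011659 ≈ 2.1154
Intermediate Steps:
d(l) = 4 (d(l) = (4 + l) - l = 4)
f = 26592229/56011659 (f = -12998*(-1/23251) - 2030*1/24090 = 12998/23251 - 203/2409 = 26592229/56011659 ≈ 0.47476)
√(f + d(m(-11))) = √(26592229/56011659 + 4) = √(250638865/56011659) = √14038698638527035/56011659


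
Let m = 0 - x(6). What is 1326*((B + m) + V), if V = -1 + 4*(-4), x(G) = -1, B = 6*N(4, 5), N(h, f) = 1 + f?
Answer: 26520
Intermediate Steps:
B = 36 (B = 6*(1 + 5) = 6*6 = 36)
V = -17 (V = -1 - 16 = -17)
m = 1 (m = 0 - 1*(-1) = 0 + 1 = 1)
1326*((B + m) + V) = 1326*((36 + 1) - 17) = 1326*(37 - 17) = 1326*20 = 26520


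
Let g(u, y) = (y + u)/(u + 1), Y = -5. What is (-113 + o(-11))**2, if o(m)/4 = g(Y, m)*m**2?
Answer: 3323329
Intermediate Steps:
g(u, y) = (u + y)/(1 + u)
o(m) = 4*m**2*(5/4 - m/4) (o(m) = 4*(((-5 + m)/(1 - 5))*m**2) = 4*(((-5 + m)/(-4))*m**2) = 4*((-(-5 + m)/4)*m**2) = 4*((5/4 - m/4)*m**2) = 4*(m**2*(5/4 - m/4)) = 4*m**2*(5/4 - m/4))
(-113 + o(-11))**2 = (-113 + (-11)**2*(5 - 1*(-11)))**2 = (-113 + 121*(5 + 11))**2 = (-113 + 121*16)**2 = (-113 + 1936)**2 = 1823**2 = 3323329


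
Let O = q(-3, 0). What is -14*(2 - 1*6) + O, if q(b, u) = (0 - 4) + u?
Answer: 52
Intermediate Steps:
q(b, u) = -4 + u
O = -4 (O = -4 + 0 = -4)
-14*(2 - 1*6) + O = -14*(2 - 1*6) - 4 = -14*(2 - 6) - 4 = -14*(-4) - 4 = 56 - 4 = 52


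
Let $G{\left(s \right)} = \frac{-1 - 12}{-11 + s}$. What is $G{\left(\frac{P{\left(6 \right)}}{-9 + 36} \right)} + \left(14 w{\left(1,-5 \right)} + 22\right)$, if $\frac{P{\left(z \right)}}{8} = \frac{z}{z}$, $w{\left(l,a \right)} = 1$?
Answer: $\frac{10755}{289} \approx 37.215$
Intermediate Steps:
$P{\left(z \right)} = 8$ ($P{\left(z \right)} = 8 \frac{z}{z} = 8 \cdot 1 = 8$)
$G{\left(s \right)} = - \frac{13}{-11 + s}$
$G{\left(\frac{P{\left(6 \right)}}{-9 + 36} \right)} + \left(14 w{\left(1,-5 \right)} + 22\right) = - \frac{13}{-11 + \frac{8}{-9 + 36}} + \left(14 \cdot 1 + 22\right) = - \frac{13}{-11 + \frac{8}{27}} + \left(14 + 22\right) = - \frac{13}{-11 + 8 \cdot \frac{1}{27}} + 36 = - \frac{13}{-11 + \frac{8}{27}} + 36 = - \frac{13}{- \frac{289}{27}} + 36 = \left(-13\right) \left(- \frac{27}{289}\right) + 36 = \frac{351}{289} + 36 = \frac{10755}{289}$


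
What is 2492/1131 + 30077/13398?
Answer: 774769/174174 ≈ 4.4482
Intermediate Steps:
2492/1131 + 30077/13398 = 774769/174174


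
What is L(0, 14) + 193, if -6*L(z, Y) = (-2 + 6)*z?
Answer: 193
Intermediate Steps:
L(z, Y) = -2*z/3 (L(z, Y) = -(-2 + 6)*z/6 = -2*z/3)
L(0, 14) + 193 = -⅔*0 + 193 = 0 + 193 = 193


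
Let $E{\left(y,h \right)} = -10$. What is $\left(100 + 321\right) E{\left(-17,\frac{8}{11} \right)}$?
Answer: $-4210$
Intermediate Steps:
$\left(100 + 321\right) E{\left(-17,\frac{8}{11} \right)} = \left(100 + 321\right) \left(-10\right) = 421 \left(-10\right) = -4210$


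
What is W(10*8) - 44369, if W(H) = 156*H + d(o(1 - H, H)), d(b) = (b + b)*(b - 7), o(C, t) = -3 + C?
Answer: -17293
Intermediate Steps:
d(b) = 2*b*(-7 + b) (d(b) = (2*b)*(-7 + b) = 2*b*(-7 + b))
W(H) = 156*H + 2*(-9 - H)*(-2 - H) (W(H) = 156*H + 2*(-3 + (1 - H))*(-7 + (-3 + (1 - H))) = 156*H + 2*(-2 - H)*(-7 + (-2 - H)) = 156*H + 2*(-2 - H)*(-9 - H) = 156*H + 2*(-9 - H)*(-2 - H))
W(10*8) - 44369 = (36 + 2*(10*8)² + 178*(10*8)) - 44369 = (36 + 2*80² + 178*80) - 44369 = (36 + 2*6400 + 14240) - 44369 = (36 + 12800 + 14240) - 44369 = 27076 - 44369 = -17293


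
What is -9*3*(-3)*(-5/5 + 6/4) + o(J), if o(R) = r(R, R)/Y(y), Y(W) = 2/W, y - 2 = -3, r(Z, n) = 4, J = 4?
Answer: 77/2 ≈ 38.500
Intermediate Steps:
y = -1 (y = 2 - 3 = -1)
o(R) = -2 (o(R) = 4/((2/(-1))) = 4/((2*(-1))) = 4/(-2) = 4*(-½) = -2)
-9*3*(-3)*(-5/5 + 6/4) + o(J) = -9*3*(-3)*(-5/5 + 6/4) - 2 = -(-81)*(-5*⅕ + 6*(¼)) - 2 = -(-81)*(-1 + 3/2) - 2 = -(-81)/2 - 2 = -9*(-9/2) - 2 = 81/2 - 2 = 77/2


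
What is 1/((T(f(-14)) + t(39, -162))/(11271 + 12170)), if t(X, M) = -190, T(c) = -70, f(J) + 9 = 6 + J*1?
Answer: -23441/260 ≈ -90.158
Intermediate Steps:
f(J) = -3 + J (f(J) = -9 + (6 + J*1) = -9 + (6 + J) = -3 + J)
1/((T(f(-14)) + t(39, -162))/(11271 + 12170)) = 1/((-70 - 190)/(11271 + 12170)) = 1/(-260/23441) = -23441/260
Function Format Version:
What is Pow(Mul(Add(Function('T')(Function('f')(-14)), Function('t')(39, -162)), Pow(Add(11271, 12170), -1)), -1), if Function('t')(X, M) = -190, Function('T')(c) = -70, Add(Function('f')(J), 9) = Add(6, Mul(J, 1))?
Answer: Rational(-23441, 260) ≈ -90.158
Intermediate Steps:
Function('f')(J) = Add(-3, J) (Function('f')(J) = Add(-9, Add(6, Mul(J, 1))) = Add(-9, Add(6, J)) = Add(-3, J))
Pow(Mul(Add(Function('T')(Function('f')(-14)), Function('t')(39, -162)), Pow(Add(11271, 12170), -1)), -1) = Pow(Mul(Add(-70, -190), Pow(Add(11271, 12170), -1)), -1) = Pow(Mul(-260, Pow(23441, -1)), -1) = Pow(Mul(-260, Rational(1, 23441)), -1) = Pow(Rational(-260, 23441), -1) = Rational(-23441, 260)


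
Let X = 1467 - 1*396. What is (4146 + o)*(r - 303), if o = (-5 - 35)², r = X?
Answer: 4412928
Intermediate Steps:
X = 1071 (X = 1467 - 396 = 1071)
r = 1071
o = 1600 (o = (-40)² = 1600)
(4146 + o)*(r - 303) = (4146 + 1600)*(1071 - 303) = 5746*768 = 4412928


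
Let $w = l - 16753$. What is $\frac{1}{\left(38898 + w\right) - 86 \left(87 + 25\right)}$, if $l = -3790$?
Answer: $\frac{1}{8723} \approx 0.00011464$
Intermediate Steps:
$w = -20543$ ($w = -3790 - 16753 = -20543$)
$\frac{1}{\left(38898 + w\right) - 86 \left(87 + 25\right)} = \frac{1}{\left(38898 - 20543\right) - 86 \left(87 + 25\right)} = \frac{1}{18355 - 9632} = \frac{1}{8723}$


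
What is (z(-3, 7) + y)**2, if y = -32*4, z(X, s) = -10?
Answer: 19044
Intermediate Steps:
y = -128
(z(-3, 7) + y)**2 = (-10 - 128)**2 = (-138)**2 = 19044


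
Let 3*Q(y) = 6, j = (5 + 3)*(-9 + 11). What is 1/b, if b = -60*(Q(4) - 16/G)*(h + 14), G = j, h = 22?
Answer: -1/2160 ≈ -0.00046296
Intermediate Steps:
j = 16 (j = 8*2 = 16)
Q(y) = 2 (Q(y) = (⅓)*6 = 2)
G = 16
b = -2160 (b = -60*(2 - 16/16)*(22 + 14) = -60*(2 - 16*1/16)*36 = -60*(2 - 1)*36 = -60*36 = -2160)
1/b = 1/(-2160) = -1/2160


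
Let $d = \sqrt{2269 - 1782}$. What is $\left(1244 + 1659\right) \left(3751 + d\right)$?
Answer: $10889153 + 2903 \sqrt{487} \approx 1.0953 \cdot 10^{7}$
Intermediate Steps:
$d = \sqrt{487} \approx 22.068$
$\left(1244 + 1659\right) \left(3751 + d\right) = \left(1244 + 1659\right) \left(3751 + \sqrt{487}\right) = 2903 \left(3751 + \sqrt{487}\right) = 10889153 + 2903 \sqrt{487}$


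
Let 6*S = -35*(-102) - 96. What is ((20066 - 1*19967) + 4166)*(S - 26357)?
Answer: -109943170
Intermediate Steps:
S = 579 (S = (-35*(-102) - 96)/6 = (3570 - 96)/6 = (⅙)*3474 = 579)
((20066 - 1*19967) + 4166)*(S - 26357) = ((20066 - 1*19967) + 4166)*(579 - 26357) = ((20066 - 19967) + 4166)*(-25778) = (99 + 4166)*(-25778) = 4265*(-25778) = -109943170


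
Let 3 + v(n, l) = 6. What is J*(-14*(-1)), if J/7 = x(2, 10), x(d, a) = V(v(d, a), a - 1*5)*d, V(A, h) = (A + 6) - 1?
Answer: 1568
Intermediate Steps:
v(n, l) = 3 (v(n, l) = -3 + 6 = 3)
V(A, h) = 5 + A (V(A, h) = (6 + A) - 1 = 5 + A)
x(d, a) = 8*d (x(d, a) = (5 + 3)*d = 8*d)
J = 112 (J = 7*(8*2) = 7*16 = 112)
J*(-14*(-1)) = 112*(-14*(-1)) = 112*14 = 1568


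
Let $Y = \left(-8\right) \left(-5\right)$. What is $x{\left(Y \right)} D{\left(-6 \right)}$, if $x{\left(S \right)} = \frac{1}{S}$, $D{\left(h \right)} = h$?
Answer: $- \frac{3}{20} \approx -0.15$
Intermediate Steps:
$Y = 40$
$x{\left(Y \right)} D{\left(-6 \right)} = \frac{1}{40} \left(-6\right) = - \frac{3}{20}$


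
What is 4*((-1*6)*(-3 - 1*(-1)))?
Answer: 48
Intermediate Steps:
4*((-1*6)*(-3 - 1*(-1))) = 4*(-6*(-3 + 1)) = 4*(-6*(-2)) = 4*12 = 48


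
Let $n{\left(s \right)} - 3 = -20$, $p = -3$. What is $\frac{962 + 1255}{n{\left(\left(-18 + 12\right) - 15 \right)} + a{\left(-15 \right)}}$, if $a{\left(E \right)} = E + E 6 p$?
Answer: $\frac{2217}{238} \approx 9.3151$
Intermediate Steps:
$a{\left(E \right)} = - 17 E$ ($a{\left(E \right)} = E + E 6 \left(-3\right) = E + 6 E \left(-3\right) = E - 18 E = - 17 E$)
$n{\left(s \right)} = -17$ ($n{\left(s \right)} = 3 - 20 = -17$)
$\frac{962 + 1255}{n{\left(\left(-18 + 12\right) - 15 \right)} + a{\left(-15 \right)}} = \frac{962 + 1255}{-17 - -255} = \frac{2217}{-17 + 255} = \frac{2217}{238}$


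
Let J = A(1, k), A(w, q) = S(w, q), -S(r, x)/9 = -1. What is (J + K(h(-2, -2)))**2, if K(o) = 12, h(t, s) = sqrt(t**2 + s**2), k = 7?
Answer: 441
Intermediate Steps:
S(r, x) = 9 (S(r, x) = -9*(-1) = 9)
h(t, s) = sqrt(s**2 + t**2)
A(w, q) = 9
J = 9
(J + K(h(-2, -2)))**2 = (9 + 12)**2 = 21**2 = 441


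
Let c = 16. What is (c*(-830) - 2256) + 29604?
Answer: 14068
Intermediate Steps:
(c*(-830) - 2256) + 29604 = (16*(-830) - 2256) + 29604 = (-13280 - 2256) + 29604 = -15536 + 29604 = 14068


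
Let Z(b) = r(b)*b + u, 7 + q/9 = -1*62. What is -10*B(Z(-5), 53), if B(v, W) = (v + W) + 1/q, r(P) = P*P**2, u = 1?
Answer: -4216580/621 ≈ -6790.0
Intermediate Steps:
r(P) = P**3
q = -621 (q = -63 + 9*(-1*62) = -63 + 9*(-62) = -63 - 558 = -621)
Z(b) = 1 + b**4 (Z(b) = b**3*b + 1 = b**4 + 1 = 1 + b**4)
B(v, W) = -1/621 + W + v (B(v, W) = (v + W) + 1/(-621) = (W + v) - 1/621 = -1/621 + W + v)
-10*B(Z(-5), 53) = -10*(-1/621 + 53 + (1 + (-5)**4)) = -10*(-1/621 + 53 + (1 + 625)) = -10*(-1/621 + 53 + 626) = -10*421658/621 = -4216580/621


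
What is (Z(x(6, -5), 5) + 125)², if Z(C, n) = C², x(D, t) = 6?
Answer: 25921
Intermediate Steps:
(Z(x(6, -5), 5) + 125)² = (6² + 125)² = (36 + 125)² = 161² = 25921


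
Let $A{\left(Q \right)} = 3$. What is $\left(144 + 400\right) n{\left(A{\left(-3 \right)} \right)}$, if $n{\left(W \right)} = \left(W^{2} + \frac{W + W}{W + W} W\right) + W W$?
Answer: $11424$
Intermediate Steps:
$n{\left(W \right)} = W + 2 W^{2}$ ($n{\left(W \right)} = \left(W^{2} + \frac{2 W}{2 W} W\right) + W^{2} = \left(W^{2} + 2 W \frac{1}{2 W} W\right) + W^{2} = \left(W^{2} + 1 W\right) + W^{2} = \left(W^{2} + W\right) + W^{2} = \left(W + W^{2}\right) + W^{2} = W + 2 W^{2}$)
$\left(144 + 400\right) n{\left(A{\left(-3 \right)} \right)} = \left(144 + 400\right) 3 \left(1 + 2 \cdot 3\right) = 544 \cdot 3 \left(1 + 6\right) = 544 \cdot 3 \cdot 7 = 544 \cdot 21 = 11424$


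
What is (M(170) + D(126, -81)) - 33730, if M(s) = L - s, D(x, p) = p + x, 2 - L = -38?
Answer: -33815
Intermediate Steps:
L = 40 (L = 2 - 1*(-38) = 2 + 38 = 40)
M(s) = 40 - s
(M(170) + D(126, -81)) - 33730 = ((40 - 1*170) + (-81 + 126)) - 33730 = ((40 - 170) + 45) - 33730 = (-130 + 45) - 33730 = -85 - 33730 = -33815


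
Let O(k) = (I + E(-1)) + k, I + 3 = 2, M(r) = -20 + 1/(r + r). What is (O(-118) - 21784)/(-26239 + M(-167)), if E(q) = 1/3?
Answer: 21946472/26311521 ≈ 0.83410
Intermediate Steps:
M(r) = -20 + 1/(2*r)
E(q) = ⅓
I = -1 (I = -3 + 2 = -1)
O(k) = -⅔ + k (O(k) = (-1 + ⅓) + k = -⅔ + k)
(O(-118) - 21784)/(-26239 + M(-167)) = ((-⅔ - 118) - 21784)/(-26239 + (-20 + (½)/(-167))) = (-356/3 - 21784)/(-26239 + (-20 + (½)*(-1/167))) = -65708/(3*(-26239 + (-20 - 1/334))) = -65708/(3*(-26239 - 6681/334)) = -65708/(3*(-8770507/334)) = -65708/3*(-334/8770507) = 21946472/26311521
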